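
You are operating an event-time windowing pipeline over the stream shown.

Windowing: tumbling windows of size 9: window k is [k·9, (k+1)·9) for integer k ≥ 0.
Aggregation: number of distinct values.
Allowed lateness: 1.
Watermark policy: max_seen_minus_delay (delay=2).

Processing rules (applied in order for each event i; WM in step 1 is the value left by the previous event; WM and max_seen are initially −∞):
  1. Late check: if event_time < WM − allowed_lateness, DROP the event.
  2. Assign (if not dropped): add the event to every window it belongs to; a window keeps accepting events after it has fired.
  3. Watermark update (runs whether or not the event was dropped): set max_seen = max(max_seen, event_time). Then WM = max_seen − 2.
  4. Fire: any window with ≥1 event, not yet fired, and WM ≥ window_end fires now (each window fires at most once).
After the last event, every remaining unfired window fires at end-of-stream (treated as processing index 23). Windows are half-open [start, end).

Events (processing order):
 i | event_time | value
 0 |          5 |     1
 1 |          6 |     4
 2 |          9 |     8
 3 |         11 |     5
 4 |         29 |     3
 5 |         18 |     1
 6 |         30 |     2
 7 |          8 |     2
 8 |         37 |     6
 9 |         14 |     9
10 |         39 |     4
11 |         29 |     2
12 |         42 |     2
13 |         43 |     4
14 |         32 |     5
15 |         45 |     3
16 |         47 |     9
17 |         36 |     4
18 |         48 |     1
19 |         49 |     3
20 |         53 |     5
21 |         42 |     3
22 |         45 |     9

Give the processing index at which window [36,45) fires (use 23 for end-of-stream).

i=0 t=5 v=1: → [0,9); WM=3
i=1 t=6 v=4: → [0,9); WM=4
i=2 t=9 v=8: → [9,18); WM=7
i=3 t=11 v=5: → [9,18); WM=9; [0,9) fires=2
i=4 t=29 v=3: → [27,36); WM=27; [9,18) fires=2
i=5 t=18 v=1: DROP (t<27-1); WM=27
i=6 t=30 v=2: → [27,36); WM=28
i=7 t=8 v=2: DROP (t<28-1); WM=28
i=8 t=37 v=6: → [36,45); WM=35
i=9 t=14 v=9: DROP (t<35-1); WM=35
i=10 t=39 v=4: → [36,45); WM=37; [27,36) fires=2
i=11 t=29 v=2: DROP (t<37-1); WM=37
i=12 t=42 v=2: → [36,45); WM=40
i=13 t=43 v=4: → [36,45); WM=41
i=14 t=32 v=5: DROP (t<41-1); WM=41
i=15 t=45 v=3: → [45,54); WM=43
i=16 t=47 v=9: → [45,54); WM=45; [36,45) fires=3
i=17 t=36 v=4: DROP (t<45-1); WM=45
i=18 t=48 v=1: → [45,54); WM=46
i=19 t=49 v=3: → [45,54); WM=47
i=20 t=53 v=5: → [45,54); WM=51
i=21 t=42 v=3: DROP (t<51-1); WM=51
i=22 t=45 v=9: DROP (t<51-1); WM=51

16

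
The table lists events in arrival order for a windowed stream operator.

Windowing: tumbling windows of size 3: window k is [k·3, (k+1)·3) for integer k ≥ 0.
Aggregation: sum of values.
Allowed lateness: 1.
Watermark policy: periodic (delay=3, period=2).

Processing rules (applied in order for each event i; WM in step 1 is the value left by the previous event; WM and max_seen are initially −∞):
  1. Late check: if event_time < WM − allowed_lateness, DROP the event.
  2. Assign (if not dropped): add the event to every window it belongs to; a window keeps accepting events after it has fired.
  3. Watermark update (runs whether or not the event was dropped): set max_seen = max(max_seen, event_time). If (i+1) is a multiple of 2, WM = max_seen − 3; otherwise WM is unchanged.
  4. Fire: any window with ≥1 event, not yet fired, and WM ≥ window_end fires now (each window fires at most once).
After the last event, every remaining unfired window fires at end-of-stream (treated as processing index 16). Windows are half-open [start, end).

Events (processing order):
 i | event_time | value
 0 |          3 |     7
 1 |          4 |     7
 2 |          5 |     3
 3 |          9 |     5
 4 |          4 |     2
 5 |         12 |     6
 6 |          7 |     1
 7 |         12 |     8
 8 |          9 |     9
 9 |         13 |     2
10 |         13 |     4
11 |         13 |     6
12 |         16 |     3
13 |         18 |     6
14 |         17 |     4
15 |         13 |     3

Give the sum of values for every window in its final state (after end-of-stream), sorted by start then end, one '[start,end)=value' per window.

[3,6)=17 [9,12)=14 [12,15)=26 [15,18)=7 [18,21)=6

i=0 t=3 v=7: → [3,6); WM=−∞
i=1 t=4 v=7: → [3,6); WM=1
i=2 t=5 v=3: → [3,6); WM=1
i=3 t=9 v=5: → [9,12); WM=6; [3,6) fires=17
i=4 t=4 v=2: DROP (t<6-1); WM=6
i=5 t=12 v=6: → [12,15); WM=9
i=6 t=7 v=1: DROP (t<9-1); WM=9
i=7 t=12 v=8: → [12,15); WM=9
i=8 t=9 v=9: → [9,12); WM=9
i=9 t=13 v=2: → [12,15); WM=10
i=10 t=13 v=4: → [12,15); WM=10
i=11 t=13 v=6: → [12,15); WM=10
i=12 t=16 v=3: → [15,18); WM=10
i=13 t=18 v=6: → [18,21); WM=15; [9,12) fires=14 [12,15) fires=26
i=14 t=17 v=4: → [15,18); WM=15
i=15 t=13 v=3: DROP (t<15-1); WM=15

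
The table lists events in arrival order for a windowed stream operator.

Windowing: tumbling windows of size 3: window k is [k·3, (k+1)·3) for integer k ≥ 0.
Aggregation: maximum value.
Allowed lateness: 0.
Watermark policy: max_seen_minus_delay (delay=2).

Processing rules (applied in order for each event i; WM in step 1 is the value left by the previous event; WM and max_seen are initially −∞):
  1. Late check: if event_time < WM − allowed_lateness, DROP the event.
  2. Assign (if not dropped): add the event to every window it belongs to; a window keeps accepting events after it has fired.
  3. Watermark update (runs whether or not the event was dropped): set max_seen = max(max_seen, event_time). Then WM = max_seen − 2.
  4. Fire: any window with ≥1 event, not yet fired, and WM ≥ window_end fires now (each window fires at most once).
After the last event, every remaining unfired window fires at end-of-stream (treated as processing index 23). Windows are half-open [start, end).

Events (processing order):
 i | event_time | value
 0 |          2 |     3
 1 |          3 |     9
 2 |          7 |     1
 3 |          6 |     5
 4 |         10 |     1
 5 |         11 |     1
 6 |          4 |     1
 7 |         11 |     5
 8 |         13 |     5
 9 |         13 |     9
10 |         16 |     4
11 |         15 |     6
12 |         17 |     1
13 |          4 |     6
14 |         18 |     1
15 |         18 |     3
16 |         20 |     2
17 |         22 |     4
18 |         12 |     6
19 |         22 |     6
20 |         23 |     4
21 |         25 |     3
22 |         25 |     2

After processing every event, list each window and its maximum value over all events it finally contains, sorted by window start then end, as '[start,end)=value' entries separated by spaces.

[0,3)=3 [3,6)=9 [6,9)=5 [9,12)=5 [12,15)=9 [15,18)=6 [18,21)=3 [21,24)=6 [24,27)=3

i=0 t=2 v=3: → [0,3); WM=0
i=1 t=3 v=9: → [3,6); WM=1
i=2 t=7 v=1: → [6,9); WM=5; [0,3) fires=3
i=3 t=6 v=5: → [6,9); WM=5
i=4 t=10 v=1: → [9,12); WM=8; [3,6) fires=9
i=5 t=11 v=1: → [9,12); WM=9; [6,9) fires=5
i=6 t=4 v=1: DROP (t<9-0); WM=9
i=7 t=11 v=5: → [9,12); WM=9
i=8 t=13 v=5: → [12,15); WM=11
i=9 t=13 v=9: → [12,15); WM=11
i=10 t=16 v=4: → [15,18); WM=14; [9,12) fires=5
i=11 t=15 v=6: → [15,18); WM=14
i=12 t=17 v=1: → [15,18); WM=15; [12,15) fires=9
i=13 t=4 v=6: DROP (t<15-0); WM=15
i=14 t=18 v=1: → [18,21); WM=16
i=15 t=18 v=3: → [18,21); WM=16
i=16 t=20 v=2: → [18,21); WM=18; [15,18) fires=6
i=17 t=22 v=4: → [21,24); WM=20
i=18 t=12 v=6: DROP (t<20-0); WM=20
i=19 t=22 v=6: → [21,24); WM=20
i=20 t=23 v=4: → [21,24); WM=21; [18,21) fires=3
i=21 t=25 v=3: → [24,27); WM=23
i=22 t=25 v=2: → [24,27); WM=23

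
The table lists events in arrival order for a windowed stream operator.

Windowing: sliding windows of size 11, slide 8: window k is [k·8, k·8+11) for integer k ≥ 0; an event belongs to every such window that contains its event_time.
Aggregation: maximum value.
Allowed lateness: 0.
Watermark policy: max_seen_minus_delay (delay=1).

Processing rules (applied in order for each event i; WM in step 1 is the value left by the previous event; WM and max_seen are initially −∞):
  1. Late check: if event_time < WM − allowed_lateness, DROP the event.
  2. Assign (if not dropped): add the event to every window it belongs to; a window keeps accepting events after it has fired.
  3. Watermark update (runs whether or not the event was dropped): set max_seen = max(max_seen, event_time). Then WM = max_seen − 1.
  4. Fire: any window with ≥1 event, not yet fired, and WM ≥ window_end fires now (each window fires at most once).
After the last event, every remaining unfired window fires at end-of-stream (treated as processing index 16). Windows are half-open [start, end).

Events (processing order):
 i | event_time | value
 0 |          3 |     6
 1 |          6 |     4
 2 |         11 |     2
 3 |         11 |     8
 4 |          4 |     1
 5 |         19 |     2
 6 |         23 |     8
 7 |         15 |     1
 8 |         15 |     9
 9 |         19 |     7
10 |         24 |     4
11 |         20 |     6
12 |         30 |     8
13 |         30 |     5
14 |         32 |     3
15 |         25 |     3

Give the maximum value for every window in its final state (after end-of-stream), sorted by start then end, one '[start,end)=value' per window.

[0,11)=6 [8,19)=8 [16,27)=8 [24,35)=8 [32,43)=3

i=0 t=3 v=6: → [0,11); WM=2
i=1 t=6 v=4: → [0,11); WM=5
i=2 t=11 v=2: → [8,19); WM=10
i=3 t=11 v=8: → [8,19); WM=10
i=4 t=4 v=1: DROP (t<10-0); WM=10
i=5 t=19 v=2: → [16,27); WM=18; [0,11) fires=6
i=6 t=23 v=8: → [16,27); WM=22; [8,19) fires=8
i=7 t=15 v=1: DROP (t<22-0); WM=22
i=8 t=15 v=9: DROP (t<22-0); WM=22
i=9 t=19 v=7: DROP (t<22-0); WM=22
i=10 t=24 v=4: → [24,35),[16,27); WM=23
i=11 t=20 v=6: DROP (t<23-0); WM=23
i=12 t=30 v=8: → [24,35); WM=29; [16,27) fires=8
i=13 t=30 v=5: → [24,35); WM=29
i=14 t=32 v=3: → [32,43),[24,35); WM=31
i=15 t=25 v=3: DROP (t<31-0); WM=31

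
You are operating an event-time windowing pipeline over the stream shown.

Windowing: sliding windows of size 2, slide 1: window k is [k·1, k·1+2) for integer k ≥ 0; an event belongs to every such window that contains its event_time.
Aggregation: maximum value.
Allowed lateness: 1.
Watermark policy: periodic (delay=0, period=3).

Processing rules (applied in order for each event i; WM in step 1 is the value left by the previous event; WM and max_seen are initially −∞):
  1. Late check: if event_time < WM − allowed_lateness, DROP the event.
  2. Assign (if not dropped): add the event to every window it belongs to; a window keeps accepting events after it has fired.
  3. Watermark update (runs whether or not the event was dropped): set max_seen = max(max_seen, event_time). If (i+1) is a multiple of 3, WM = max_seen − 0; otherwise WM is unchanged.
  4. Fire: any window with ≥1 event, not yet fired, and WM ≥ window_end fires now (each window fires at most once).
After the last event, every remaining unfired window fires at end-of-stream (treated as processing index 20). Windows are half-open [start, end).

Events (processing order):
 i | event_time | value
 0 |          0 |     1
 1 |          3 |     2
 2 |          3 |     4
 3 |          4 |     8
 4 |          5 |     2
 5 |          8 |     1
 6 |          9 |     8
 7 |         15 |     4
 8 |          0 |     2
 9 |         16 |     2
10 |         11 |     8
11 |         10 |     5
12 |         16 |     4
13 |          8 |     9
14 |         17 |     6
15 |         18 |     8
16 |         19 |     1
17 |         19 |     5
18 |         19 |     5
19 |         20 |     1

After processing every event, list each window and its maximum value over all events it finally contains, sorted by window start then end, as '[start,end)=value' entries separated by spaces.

i=0 t=0 v=1: → [0,2); WM=−∞
i=1 t=3 v=2: → [3,5),[2,4); WM=−∞
i=2 t=3 v=4: → [3,5),[2,4); WM=3; [0,2) fires=1
i=3 t=4 v=8: → [4,6),[3,5); WM=3
i=4 t=5 v=2: → [5,7),[4,6); WM=3
i=5 t=8 v=1: → [8,10),[7,9); WM=8; [2,4) fires=4 [3,5) fires=8 [4,6) fires=8 [5,7) fires=2
i=6 t=9 v=8: → [9,11),[8,10); WM=8
i=7 t=15 v=4: → [15,17),[14,16); WM=8
i=8 t=0 v=2: DROP (t<8-1); WM=15; [7,9) fires=1 [8,10) fires=8 [9,11) fires=8
i=9 t=16 v=2: → [16,18),[15,17); WM=15
i=10 t=11 v=8: DROP (t<15-1); WM=15
i=11 t=10 v=5: DROP (t<15-1); WM=16; [14,16) fires=4
i=12 t=16 v=4: → [16,18),[15,17); WM=16
i=13 t=8 v=9: DROP (t<16-1); WM=16
i=14 t=17 v=6: → [17,19),[16,18); WM=17; [15,17) fires=4
i=15 t=18 v=8: → [18,20),[17,19); WM=17
i=16 t=19 v=1: → [19,21),[18,20); WM=17
i=17 t=19 v=5: → [19,21),[18,20); WM=19; [16,18) fires=6 [17,19) fires=8
i=18 t=19 v=5: → [19,21),[18,20); WM=19
i=19 t=20 v=1: → [20,22),[19,21); WM=19

[0,2)=1 [2,4)=4 [3,5)=8 [4,6)=8 [5,7)=2 [7,9)=1 [8,10)=8 [9,11)=8 [14,16)=4 [15,17)=4 [16,18)=6 [17,19)=8 [18,20)=8 [19,21)=5 [20,22)=1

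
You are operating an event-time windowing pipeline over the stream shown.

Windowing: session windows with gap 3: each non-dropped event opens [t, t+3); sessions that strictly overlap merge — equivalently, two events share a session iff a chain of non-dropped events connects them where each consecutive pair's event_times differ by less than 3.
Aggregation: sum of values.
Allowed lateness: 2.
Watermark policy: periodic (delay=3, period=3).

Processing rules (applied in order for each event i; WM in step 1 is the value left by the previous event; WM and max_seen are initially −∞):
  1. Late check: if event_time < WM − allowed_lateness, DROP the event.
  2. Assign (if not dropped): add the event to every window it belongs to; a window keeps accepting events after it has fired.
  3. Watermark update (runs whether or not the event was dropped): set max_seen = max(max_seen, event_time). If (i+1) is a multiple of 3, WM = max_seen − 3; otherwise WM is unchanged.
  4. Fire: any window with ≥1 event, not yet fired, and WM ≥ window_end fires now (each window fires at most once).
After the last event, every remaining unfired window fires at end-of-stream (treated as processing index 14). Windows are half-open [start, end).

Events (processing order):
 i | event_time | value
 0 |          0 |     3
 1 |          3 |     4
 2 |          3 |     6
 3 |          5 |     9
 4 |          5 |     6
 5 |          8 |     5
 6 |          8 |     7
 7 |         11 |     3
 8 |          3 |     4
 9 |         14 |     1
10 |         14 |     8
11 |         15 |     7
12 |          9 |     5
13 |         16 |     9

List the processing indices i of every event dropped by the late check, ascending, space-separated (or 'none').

12

i=0 t=0 v=3: → [0,3); WM=−∞
i=1 t=3 v=4: → [3,6); WM=−∞
i=2 t=3 v=6: → [3,6); WM=0
i=3 t=5 v=9: → [3,8); WM=0
i=4 t=5 v=6: → [3,8); WM=0
i=5 t=8 v=5: → [8,11); WM=5
i=6 t=8 v=7: → [8,11); WM=5
i=7 t=11 v=3: → [11,14); WM=5
i=8 t=3 v=4: → [3,8); WM=8
i=9 t=14 v=1: → [14,17); WM=8
i=10 t=14 v=8: → [14,17); WM=8
i=11 t=15 v=7: → [14,18); WM=12
i=12 t=9 v=5: DROP (t<12-2); WM=12
i=13 t=16 v=9: → [14,19); WM=12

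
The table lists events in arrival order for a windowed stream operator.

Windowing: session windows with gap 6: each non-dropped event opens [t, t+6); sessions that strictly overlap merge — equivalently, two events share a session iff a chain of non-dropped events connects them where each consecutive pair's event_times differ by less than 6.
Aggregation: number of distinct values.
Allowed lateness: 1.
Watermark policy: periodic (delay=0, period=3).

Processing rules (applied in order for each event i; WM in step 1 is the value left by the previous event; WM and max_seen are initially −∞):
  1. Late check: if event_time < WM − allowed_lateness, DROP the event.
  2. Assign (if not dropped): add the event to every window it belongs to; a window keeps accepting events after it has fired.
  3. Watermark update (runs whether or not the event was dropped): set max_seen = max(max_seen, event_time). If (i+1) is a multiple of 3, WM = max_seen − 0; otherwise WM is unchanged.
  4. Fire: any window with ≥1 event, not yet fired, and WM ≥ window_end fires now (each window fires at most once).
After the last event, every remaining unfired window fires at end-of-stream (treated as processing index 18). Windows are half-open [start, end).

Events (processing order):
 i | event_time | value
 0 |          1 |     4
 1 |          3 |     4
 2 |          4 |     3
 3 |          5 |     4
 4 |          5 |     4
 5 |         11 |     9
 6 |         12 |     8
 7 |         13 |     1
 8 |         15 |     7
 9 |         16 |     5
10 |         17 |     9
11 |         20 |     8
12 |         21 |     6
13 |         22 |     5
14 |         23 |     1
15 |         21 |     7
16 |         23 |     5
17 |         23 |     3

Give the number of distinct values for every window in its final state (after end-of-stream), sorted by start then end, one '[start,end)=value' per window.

i=0 t=1 v=4: → [1,7); WM=−∞
i=1 t=3 v=4: → [1,9); WM=−∞
i=2 t=4 v=3: → [1,10); WM=4
i=3 t=5 v=4: → [1,11); WM=4
i=4 t=5 v=4: → [1,11); WM=4
i=5 t=11 v=9: → [11,17); WM=11
i=6 t=12 v=8: → [11,18); WM=11
i=7 t=13 v=1: → [11,19); WM=11
i=8 t=15 v=7: → [11,21); WM=15
i=9 t=16 v=5: → [11,22); WM=15
i=10 t=17 v=9: → [11,23); WM=15
i=11 t=20 v=8: → [11,26); WM=20
i=12 t=21 v=6: → [11,27); WM=20
i=13 t=22 v=5: → [11,28); WM=20
i=14 t=23 v=1: → [11,29); WM=23
i=15 t=21 v=7: DROP (t<23-1); WM=23
i=16 t=23 v=5: → [11,29); WM=23
i=17 t=23 v=3: → [11,29); WM=23

[1,11)=2 [11,29)=7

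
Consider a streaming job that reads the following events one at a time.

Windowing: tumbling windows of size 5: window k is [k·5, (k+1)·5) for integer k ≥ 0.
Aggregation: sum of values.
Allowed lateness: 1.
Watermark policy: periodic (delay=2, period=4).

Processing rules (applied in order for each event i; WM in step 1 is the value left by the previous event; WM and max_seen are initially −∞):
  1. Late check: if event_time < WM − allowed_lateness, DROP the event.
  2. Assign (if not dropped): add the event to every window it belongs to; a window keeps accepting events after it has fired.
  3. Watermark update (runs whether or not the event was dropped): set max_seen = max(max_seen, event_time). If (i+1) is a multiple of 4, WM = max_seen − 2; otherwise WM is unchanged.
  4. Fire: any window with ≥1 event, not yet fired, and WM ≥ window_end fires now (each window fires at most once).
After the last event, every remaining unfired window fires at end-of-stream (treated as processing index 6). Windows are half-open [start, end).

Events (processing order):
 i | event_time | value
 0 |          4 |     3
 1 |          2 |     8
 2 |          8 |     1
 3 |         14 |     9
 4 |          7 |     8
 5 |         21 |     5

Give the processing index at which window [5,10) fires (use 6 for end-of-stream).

i=0 t=4 v=3: → [0,5); WM=−∞
i=1 t=2 v=8: → [0,5); WM=−∞
i=2 t=8 v=1: → [5,10); WM=−∞
i=3 t=14 v=9: → [10,15); WM=12; [0,5) fires=11 [5,10) fires=1
i=4 t=7 v=8: DROP (t<12-1); WM=12
i=5 t=21 v=5: → [20,25); WM=12

3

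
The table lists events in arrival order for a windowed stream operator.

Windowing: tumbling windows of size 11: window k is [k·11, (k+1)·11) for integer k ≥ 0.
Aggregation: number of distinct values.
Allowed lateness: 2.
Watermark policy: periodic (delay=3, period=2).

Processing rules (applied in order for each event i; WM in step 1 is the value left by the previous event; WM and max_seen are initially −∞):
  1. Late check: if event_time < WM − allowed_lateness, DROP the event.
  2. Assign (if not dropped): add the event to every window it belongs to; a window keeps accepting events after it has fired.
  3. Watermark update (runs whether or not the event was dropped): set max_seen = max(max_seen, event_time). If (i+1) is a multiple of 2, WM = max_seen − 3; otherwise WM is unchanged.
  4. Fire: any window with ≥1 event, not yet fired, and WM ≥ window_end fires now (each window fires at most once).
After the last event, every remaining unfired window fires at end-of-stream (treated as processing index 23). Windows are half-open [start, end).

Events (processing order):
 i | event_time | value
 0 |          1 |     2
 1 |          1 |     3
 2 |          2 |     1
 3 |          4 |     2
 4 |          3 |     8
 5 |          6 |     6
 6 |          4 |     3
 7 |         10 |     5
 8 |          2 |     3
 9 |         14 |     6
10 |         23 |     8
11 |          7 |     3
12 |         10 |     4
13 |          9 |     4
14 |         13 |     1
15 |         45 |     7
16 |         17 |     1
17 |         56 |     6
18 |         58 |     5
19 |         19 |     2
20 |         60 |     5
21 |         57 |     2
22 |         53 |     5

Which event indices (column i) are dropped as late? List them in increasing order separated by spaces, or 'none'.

i=0 t=1 v=2: → [0,11); WM=−∞
i=1 t=1 v=3: → [0,11); WM=-2
i=2 t=2 v=1: → [0,11); WM=-2
i=3 t=4 v=2: → [0,11); WM=1
i=4 t=3 v=8: → [0,11); WM=1
i=5 t=6 v=6: → [0,11); WM=3
i=6 t=4 v=3: → [0,11); WM=3
i=7 t=10 v=5: → [0,11); WM=7
i=8 t=2 v=3: DROP (t<7-2); WM=7
i=9 t=14 v=6: → [11,22); WM=11; [0,11) fires=6
i=10 t=23 v=8: → [22,33); WM=11
i=11 t=7 v=3: DROP (t<11-2); WM=20
i=12 t=10 v=4: DROP (t<20-2); WM=20
i=13 t=9 v=4: DROP (t<20-2); WM=20
i=14 t=13 v=1: DROP (t<20-2); WM=20
i=15 t=45 v=7: → [44,55); WM=42; [11,22) fires=1 [22,33) fires=1
i=16 t=17 v=1: DROP (t<42-2); WM=42
i=17 t=56 v=6: → [55,66); WM=53
i=18 t=58 v=5: → [55,66); WM=53
i=19 t=19 v=2: DROP (t<53-2); WM=55; [44,55) fires=1
i=20 t=60 v=5: → [55,66); WM=55
i=21 t=57 v=2: → [55,66); WM=57
i=22 t=53 v=5: DROP (t<57-2); WM=57

8 11 12 13 14 16 19 22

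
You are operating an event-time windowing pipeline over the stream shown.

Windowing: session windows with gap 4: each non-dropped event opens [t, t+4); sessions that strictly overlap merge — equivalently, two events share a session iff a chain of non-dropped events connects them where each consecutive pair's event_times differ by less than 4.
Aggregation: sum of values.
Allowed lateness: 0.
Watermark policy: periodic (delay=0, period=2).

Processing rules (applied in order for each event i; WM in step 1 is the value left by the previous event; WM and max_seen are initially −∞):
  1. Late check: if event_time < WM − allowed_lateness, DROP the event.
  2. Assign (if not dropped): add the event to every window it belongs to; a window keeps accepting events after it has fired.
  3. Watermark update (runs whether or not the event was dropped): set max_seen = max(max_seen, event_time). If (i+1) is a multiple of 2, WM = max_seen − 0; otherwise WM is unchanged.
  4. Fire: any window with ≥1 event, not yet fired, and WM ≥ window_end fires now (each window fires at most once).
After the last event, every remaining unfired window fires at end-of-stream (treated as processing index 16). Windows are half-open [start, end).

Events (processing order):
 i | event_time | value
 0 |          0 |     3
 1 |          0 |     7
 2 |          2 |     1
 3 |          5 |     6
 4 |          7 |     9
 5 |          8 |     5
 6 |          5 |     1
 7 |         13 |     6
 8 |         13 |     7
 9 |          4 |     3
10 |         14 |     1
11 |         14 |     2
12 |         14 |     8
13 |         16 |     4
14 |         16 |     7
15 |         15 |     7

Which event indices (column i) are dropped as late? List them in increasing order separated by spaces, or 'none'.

6 9 15

i=0 t=0 v=3: → [0,4); WM=−∞
i=1 t=0 v=7: → [0,4); WM=0
i=2 t=2 v=1: → [0,6); WM=0
i=3 t=5 v=6: → [0,9); WM=5
i=4 t=7 v=9: → [0,11); WM=5
i=5 t=8 v=5: → [0,12); WM=8
i=6 t=5 v=1: DROP (t<8-0); WM=8
i=7 t=13 v=6: → [13,17); WM=13
i=8 t=13 v=7: → [13,17); WM=13
i=9 t=4 v=3: DROP (t<13-0); WM=13
i=10 t=14 v=1: → [13,18); WM=13
i=11 t=14 v=2: → [13,18); WM=14
i=12 t=14 v=8: → [13,18); WM=14
i=13 t=16 v=4: → [13,20); WM=16
i=14 t=16 v=7: → [13,20); WM=16
i=15 t=15 v=7: DROP (t<16-0); WM=16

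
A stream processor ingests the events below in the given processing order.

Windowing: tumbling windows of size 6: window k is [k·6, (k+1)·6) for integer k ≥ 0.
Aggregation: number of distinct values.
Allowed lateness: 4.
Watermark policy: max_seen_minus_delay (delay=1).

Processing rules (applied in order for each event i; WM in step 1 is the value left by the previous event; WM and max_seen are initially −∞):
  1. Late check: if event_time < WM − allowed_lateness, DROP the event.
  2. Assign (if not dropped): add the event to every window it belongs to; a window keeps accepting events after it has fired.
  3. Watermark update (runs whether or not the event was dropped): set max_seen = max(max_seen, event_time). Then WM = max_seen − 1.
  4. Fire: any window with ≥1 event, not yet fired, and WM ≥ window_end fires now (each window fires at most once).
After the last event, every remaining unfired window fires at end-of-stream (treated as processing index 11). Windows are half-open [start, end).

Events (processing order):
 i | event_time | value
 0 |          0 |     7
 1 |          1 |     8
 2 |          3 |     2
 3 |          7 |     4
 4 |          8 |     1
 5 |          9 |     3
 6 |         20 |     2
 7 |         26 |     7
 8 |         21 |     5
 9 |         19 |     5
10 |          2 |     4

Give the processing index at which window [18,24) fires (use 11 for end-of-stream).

7

i=0 t=0 v=7: → [0,6); WM=-1
i=1 t=1 v=8: → [0,6); WM=0
i=2 t=3 v=2: → [0,6); WM=2
i=3 t=7 v=4: → [6,12); WM=6; [0,6) fires=3
i=4 t=8 v=1: → [6,12); WM=7
i=5 t=9 v=3: → [6,12); WM=8
i=6 t=20 v=2: → [18,24); WM=19; [6,12) fires=3
i=7 t=26 v=7: → [24,30); WM=25; [18,24) fires=1
i=8 t=21 v=5: → [18,24); WM=25
i=9 t=19 v=5: DROP (t<25-4); WM=25
i=10 t=2 v=4: DROP (t<25-4); WM=25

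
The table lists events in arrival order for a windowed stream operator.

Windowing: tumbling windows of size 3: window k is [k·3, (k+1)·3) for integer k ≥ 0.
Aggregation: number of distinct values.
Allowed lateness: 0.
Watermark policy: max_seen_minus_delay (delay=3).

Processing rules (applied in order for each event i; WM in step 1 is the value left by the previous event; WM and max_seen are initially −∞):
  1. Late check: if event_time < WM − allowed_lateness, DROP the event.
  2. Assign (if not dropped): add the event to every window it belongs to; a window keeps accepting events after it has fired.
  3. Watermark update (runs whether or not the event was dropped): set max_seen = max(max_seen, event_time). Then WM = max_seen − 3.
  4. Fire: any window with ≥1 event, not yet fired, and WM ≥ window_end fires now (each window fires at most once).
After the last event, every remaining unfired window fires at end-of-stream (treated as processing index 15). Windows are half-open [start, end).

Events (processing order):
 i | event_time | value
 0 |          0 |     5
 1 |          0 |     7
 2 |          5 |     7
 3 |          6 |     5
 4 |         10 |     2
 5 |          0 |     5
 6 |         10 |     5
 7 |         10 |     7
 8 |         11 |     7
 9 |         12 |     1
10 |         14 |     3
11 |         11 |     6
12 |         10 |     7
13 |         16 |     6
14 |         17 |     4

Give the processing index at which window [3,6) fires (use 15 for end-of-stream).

i=0 t=0 v=5: → [0,3); WM=-3
i=1 t=0 v=7: → [0,3); WM=-3
i=2 t=5 v=7: → [3,6); WM=2
i=3 t=6 v=5: → [6,9); WM=3; [0,3) fires=2
i=4 t=10 v=2: → [9,12); WM=7; [3,6) fires=1
i=5 t=0 v=5: DROP (t<7-0); WM=7
i=6 t=10 v=5: → [9,12); WM=7
i=7 t=10 v=7: → [9,12); WM=7
i=8 t=11 v=7: → [9,12); WM=8
i=9 t=12 v=1: → [12,15); WM=9; [6,9) fires=1
i=10 t=14 v=3: → [12,15); WM=11
i=11 t=11 v=6: → [9,12); WM=11
i=12 t=10 v=7: DROP (t<11-0); WM=11
i=13 t=16 v=6: → [15,18); WM=13; [9,12) fires=4
i=14 t=17 v=4: → [15,18); WM=14

4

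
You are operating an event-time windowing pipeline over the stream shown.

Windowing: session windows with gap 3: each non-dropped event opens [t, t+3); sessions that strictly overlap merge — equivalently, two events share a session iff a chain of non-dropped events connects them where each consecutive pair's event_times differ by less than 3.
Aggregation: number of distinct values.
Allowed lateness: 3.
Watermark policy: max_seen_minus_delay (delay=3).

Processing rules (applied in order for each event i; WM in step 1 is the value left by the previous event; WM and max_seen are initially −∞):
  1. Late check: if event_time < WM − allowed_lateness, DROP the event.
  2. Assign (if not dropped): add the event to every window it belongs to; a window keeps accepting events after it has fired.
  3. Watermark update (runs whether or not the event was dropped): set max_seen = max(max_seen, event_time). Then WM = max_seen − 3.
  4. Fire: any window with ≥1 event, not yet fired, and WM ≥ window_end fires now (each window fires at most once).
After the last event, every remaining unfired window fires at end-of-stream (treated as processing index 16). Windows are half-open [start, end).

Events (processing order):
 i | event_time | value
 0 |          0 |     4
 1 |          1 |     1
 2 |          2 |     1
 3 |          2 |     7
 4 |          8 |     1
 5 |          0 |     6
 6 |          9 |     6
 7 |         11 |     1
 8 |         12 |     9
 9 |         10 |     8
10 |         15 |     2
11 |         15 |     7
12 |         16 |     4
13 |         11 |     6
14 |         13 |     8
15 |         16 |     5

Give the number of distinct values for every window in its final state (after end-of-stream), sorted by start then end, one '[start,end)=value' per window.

i=0 t=0 v=4: → [0,3); WM=-3
i=1 t=1 v=1: → [0,4); WM=-2
i=2 t=2 v=1: → [0,5); WM=-1
i=3 t=2 v=7: → [0,5); WM=-1
i=4 t=8 v=1: → [8,11); WM=5
i=5 t=0 v=6: DROP (t<5-3); WM=5
i=6 t=9 v=6: → [8,12); WM=6
i=7 t=11 v=1: → [8,14); WM=8
i=8 t=12 v=9: → [8,15); WM=9
i=9 t=10 v=8: → [8,15); WM=9
i=10 t=15 v=2: → [15,18); WM=12
i=11 t=15 v=7: → [15,18); WM=12
i=12 t=16 v=4: → [15,19); WM=13
i=13 t=11 v=6: → [8,15); WM=13
i=14 t=13 v=8: → [8,19); WM=13
i=15 t=16 v=5: → [8,19); WM=13

[0,5)=3 [8,19)=8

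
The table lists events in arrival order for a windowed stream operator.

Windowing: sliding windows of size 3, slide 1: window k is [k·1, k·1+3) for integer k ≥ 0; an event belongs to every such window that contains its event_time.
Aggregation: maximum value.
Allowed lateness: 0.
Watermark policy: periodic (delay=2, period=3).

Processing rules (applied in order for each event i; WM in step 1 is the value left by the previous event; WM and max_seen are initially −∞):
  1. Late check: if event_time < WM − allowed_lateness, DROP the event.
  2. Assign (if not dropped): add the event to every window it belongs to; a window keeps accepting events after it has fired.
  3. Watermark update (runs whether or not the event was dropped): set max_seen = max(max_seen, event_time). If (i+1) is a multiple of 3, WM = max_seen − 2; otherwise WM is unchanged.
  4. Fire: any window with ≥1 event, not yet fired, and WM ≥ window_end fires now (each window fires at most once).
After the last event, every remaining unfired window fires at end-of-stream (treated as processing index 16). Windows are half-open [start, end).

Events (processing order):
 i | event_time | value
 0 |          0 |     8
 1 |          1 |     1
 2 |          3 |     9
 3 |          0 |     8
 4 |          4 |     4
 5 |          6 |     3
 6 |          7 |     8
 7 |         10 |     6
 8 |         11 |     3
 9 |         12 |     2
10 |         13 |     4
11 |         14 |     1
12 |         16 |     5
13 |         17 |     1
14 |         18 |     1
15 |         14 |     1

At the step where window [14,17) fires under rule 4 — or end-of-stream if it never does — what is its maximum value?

5

i=0 t=0 v=8: → [0,3); WM=−∞
i=1 t=1 v=1: → [1,4),[0,3); WM=−∞
i=2 t=3 v=9: → [3,6),[2,5),[1,4); WM=1
i=3 t=0 v=8: DROP (t<1-0); WM=1
i=4 t=4 v=4: → [4,7),[3,6),[2,5); WM=1
i=5 t=6 v=3: → [6,9),[5,8),[4,7); WM=4; [0,3) fires=8 [1,4) fires=9
i=6 t=7 v=8: → [7,10),[6,9),[5,8); WM=4
i=7 t=10 v=6: → [10,13),[9,12),[8,11); WM=4
i=8 t=11 v=3: → [11,14),[10,13),[9,12); WM=9; [2,5) fires=9 [3,6) fires=9 [4,7) fires=4 [5,8) fires=8 [6,9) fires=8
i=9 t=12 v=2: → [12,15),[11,14),[10,13); WM=9
i=10 t=13 v=4: → [13,16),[12,15),[11,14); WM=9
i=11 t=14 v=1: → [14,17),[13,16),[12,15); WM=12; [7,10) fires=8 [8,11) fires=6 [9,12) fires=6
i=12 t=16 v=5: → [16,19),[15,18),[14,17); WM=12
i=13 t=17 v=1: → [17,20),[16,19),[15,18); WM=12
i=14 t=18 v=1: → [18,21),[17,20),[16,19); WM=16; [10,13) fires=6 [11,14) fires=4 [12,15) fires=4 [13,16) fires=4
i=15 t=14 v=1: DROP (t<16-0); WM=16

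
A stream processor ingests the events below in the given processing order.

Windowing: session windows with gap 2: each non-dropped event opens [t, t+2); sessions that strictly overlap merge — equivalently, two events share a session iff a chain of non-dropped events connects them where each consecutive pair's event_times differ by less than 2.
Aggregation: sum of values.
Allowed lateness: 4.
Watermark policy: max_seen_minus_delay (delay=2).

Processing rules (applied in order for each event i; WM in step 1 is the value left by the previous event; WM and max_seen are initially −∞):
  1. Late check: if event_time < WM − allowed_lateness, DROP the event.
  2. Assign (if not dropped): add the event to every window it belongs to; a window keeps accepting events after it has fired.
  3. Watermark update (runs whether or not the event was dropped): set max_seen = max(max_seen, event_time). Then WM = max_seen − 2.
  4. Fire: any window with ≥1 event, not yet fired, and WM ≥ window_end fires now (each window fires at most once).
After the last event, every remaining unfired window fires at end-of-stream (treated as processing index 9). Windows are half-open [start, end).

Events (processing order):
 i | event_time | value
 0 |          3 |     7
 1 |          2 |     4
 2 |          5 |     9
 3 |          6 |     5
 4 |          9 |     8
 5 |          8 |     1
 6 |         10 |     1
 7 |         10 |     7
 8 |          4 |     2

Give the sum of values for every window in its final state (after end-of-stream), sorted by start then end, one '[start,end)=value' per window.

i=0 t=3 v=7: → [3,5); WM=1
i=1 t=2 v=4: → [2,5); WM=1
i=2 t=5 v=9: → [5,7); WM=3
i=3 t=6 v=5: → [5,8); WM=4
i=4 t=9 v=8: → [9,11); WM=7
i=5 t=8 v=1: → [8,11); WM=7
i=6 t=10 v=1: → [8,12); WM=8
i=7 t=10 v=7: → [8,12); WM=8
i=8 t=4 v=2: → [2,8); WM=8

[2,8)=27 [8,12)=17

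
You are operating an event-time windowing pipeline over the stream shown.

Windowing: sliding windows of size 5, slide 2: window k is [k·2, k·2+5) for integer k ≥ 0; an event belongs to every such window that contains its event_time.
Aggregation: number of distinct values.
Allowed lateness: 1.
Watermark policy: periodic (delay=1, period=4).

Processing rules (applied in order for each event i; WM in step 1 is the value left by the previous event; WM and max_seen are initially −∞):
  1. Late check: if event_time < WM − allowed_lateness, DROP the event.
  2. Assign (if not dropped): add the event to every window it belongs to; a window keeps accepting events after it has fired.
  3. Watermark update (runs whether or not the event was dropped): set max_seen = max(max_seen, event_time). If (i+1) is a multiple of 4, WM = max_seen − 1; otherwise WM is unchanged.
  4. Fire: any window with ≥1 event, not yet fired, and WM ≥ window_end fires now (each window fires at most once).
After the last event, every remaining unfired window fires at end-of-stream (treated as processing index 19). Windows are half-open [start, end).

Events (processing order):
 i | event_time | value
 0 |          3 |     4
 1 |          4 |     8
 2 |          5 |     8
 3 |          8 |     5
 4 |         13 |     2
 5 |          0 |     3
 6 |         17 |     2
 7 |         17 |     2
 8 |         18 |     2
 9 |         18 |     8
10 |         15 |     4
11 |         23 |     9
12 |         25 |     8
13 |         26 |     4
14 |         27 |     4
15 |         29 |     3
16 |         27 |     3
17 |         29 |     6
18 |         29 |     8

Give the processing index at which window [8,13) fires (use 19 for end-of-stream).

i=0 t=3 v=4: → [2,7),[0,5); WM=−∞
i=1 t=4 v=8: → [4,9),[2,7),[0,5); WM=−∞
i=2 t=5 v=8: → [4,9),[2,7); WM=−∞
i=3 t=8 v=5: → [8,13),[6,11),[4,9); WM=7; [0,5) fires=2 [2,7) fires=2
i=4 t=13 v=2: → [12,17),[10,15); WM=7
i=5 t=0 v=3: DROP (t<7-1); WM=7
i=6 t=17 v=2: → [16,21),[14,19); WM=7
i=7 t=17 v=2: → [16,21),[14,19); WM=16; [4,9) fires=2 [6,11) fires=1 [8,13) fires=1 [10,15) fires=1
i=8 t=18 v=2: → [18,23),[16,21),[14,19); WM=16
i=9 t=18 v=8: → [18,23),[16,21),[14,19); WM=16
i=10 t=15 v=4: → [14,19),[12,17); WM=16
i=11 t=23 v=9: → [22,27),[20,25); WM=22; [12,17) fires=2 [14,19) fires=3 [16,21) fires=2
i=12 t=25 v=8: → [24,29),[22,27); WM=22
i=13 t=26 v=4: → [26,31),[24,29),[22,27); WM=22
i=14 t=27 v=4: → [26,31),[24,29); WM=22
i=15 t=29 v=3: → [28,33),[26,31); WM=28; [18,23) fires=2 [20,25) fires=1 [22,27) fires=3
i=16 t=27 v=3: → [26,31),[24,29); WM=28
i=17 t=29 v=6: → [28,33),[26,31); WM=28
i=18 t=29 v=8: → [28,33),[26,31); WM=28

7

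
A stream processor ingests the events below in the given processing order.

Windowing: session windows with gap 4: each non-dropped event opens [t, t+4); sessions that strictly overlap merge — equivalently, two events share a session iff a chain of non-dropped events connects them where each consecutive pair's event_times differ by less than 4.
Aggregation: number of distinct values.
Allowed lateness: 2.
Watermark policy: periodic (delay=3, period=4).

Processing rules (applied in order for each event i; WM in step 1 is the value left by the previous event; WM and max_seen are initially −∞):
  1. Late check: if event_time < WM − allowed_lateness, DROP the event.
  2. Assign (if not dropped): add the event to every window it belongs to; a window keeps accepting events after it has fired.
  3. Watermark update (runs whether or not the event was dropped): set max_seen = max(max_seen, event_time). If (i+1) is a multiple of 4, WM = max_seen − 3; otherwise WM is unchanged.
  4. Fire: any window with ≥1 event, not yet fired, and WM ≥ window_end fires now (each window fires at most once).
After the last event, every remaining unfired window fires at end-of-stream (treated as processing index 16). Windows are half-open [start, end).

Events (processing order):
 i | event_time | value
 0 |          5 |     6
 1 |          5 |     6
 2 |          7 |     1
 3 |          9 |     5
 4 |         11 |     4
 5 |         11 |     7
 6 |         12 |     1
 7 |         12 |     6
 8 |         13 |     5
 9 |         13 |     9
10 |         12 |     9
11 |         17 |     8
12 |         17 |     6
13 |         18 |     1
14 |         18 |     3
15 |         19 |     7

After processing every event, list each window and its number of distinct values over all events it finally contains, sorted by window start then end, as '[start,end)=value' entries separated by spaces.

i=0 t=5 v=6: → [5,9); WM=−∞
i=1 t=5 v=6: → [5,9); WM=−∞
i=2 t=7 v=1: → [5,11); WM=−∞
i=3 t=9 v=5: → [5,13); WM=6
i=4 t=11 v=4: → [5,15); WM=6
i=5 t=11 v=7: → [5,15); WM=6
i=6 t=12 v=1: → [5,16); WM=6
i=7 t=12 v=6: → [5,16); WM=9
i=8 t=13 v=5: → [5,17); WM=9
i=9 t=13 v=9: → [5,17); WM=9
i=10 t=12 v=9: → [5,17); WM=9
i=11 t=17 v=8: → [17,21); WM=14
i=12 t=17 v=6: → [17,21); WM=14
i=13 t=18 v=1: → [17,22); WM=14
i=14 t=18 v=3: → [17,22); WM=14
i=15 t=19 v=7: → [17,23); WM=16

[5,17)=6 [17,23)=5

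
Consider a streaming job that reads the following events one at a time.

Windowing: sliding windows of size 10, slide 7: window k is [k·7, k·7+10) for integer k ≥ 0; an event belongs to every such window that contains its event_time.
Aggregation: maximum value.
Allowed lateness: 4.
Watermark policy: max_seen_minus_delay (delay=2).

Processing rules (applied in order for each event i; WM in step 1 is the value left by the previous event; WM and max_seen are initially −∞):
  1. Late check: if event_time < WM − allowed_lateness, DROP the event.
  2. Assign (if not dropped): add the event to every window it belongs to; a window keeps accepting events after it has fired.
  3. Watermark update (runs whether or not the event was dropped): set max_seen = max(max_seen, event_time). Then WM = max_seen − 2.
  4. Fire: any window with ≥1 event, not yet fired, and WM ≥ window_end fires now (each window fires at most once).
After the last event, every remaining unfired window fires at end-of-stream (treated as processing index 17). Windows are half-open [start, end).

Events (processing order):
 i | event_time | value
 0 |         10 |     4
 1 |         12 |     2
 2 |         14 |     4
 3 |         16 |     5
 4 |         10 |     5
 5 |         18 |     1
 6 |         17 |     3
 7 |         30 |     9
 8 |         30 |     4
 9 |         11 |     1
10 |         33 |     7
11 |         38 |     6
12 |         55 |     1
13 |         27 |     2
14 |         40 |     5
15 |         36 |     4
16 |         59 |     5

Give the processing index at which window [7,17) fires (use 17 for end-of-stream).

7

i=0 t=10 v=4: → [7,17); WM=8
i=1 t=12 v=2: → [7,17); WM=10
i=2 t=14 v=4: → [14,24),[7,17); WM=12
i=3 t=16 v=5: → [14,24),[7,17); WM=14
i=4 t=10 v=5: → [7,17); WM=14
i=5 t=18 v=1: → [14,24); WM=16
i=6 t=17 v=3: → [14,24); WM=16
i=7 t=30 v=9: → [28,38),[21,31); WM=28; [7,17) fires=5 [14,24) fires=5
i=8 t=30 v=4: → [28,38),[21,31); WM=28
i=9 t=11 v=1: DROP (t<28-4); WM=28
i=10 t=33 v=7: → [28,38); WM=31; [21,31) fires=9
i=11 t=38 v=6: → [35,45); WM=36
i=12 t=55 v=1: → [49,59); WM=53; [28,38) fires=9 [35,45) fires=6
i=13 t=27 v=2: DROP (t<53-4); WM=53
i=14 t=40 v=5: DROP (t<53-4); WM=53
i=15 t=36 v=4: DROP (t<53-4); WM=53
i=16 t=59 v=5: → [56,66); WM=57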